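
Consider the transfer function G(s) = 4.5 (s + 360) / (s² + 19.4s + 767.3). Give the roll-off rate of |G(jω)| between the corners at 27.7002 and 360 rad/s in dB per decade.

-40 dB/decade

In this band the factors already past their corner are: complex pole pair at ωₙ ≈ 27.7; net slope = -40 dB/decade.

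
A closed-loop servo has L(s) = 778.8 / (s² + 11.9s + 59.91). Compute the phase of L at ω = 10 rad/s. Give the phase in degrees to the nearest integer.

-109°

∠[(j10)² + 11.9(j10) + 59.91] = ∠[-40.09 + j119] = 108.62°
∠L(j10) = −108.62° = -108.62°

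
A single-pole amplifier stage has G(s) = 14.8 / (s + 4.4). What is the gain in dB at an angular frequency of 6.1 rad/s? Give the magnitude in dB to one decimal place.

5.9 dB

|j6.1 + 4.4| = √(6.1² + 4.4²) = 7.521
|G(j6.1)| = 14.8 / 7.521 = 1.9677
20 log₁₀(1.9677) = 5.88 dB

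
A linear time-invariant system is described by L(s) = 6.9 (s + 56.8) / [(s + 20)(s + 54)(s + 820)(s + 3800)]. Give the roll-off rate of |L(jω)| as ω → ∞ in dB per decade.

-60 dB/decade

With 1 zero and 4 poles, the high-frequency asymptotic slope is 20 × (1 − 4) = -60 dB/decade.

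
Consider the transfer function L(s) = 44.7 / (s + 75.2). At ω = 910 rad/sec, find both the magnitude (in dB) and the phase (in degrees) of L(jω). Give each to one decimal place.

|j910 + 75.2| = √(910² + 75.2²) = 913.1
|L(j910)| = 44.7 / 913.1 = 0.048954
20 log₁₀(0.048954) = -26.20 dB
∠(j910 + 75.2) = arctan(910/75.2) = 85.28°
∠L(j910) = −85.28° = -85.28°

|L| = -26.2 dB, ∠L = -85.3°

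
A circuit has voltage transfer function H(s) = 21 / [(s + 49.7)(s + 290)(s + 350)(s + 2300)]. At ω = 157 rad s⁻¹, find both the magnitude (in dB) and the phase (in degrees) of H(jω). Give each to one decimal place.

|j157 + 49.7| = √(157² + 49.7²) = 164.7
|j157 + 290| = √(157² + 290²) = 329.8
|j157 + 350| = √(157² + 350²) = 383.6
|j157 + 2300| = √(157² + 2300²) = 2305
|H(j157)| = 21 / (164.7 × 329.8 × 383.6 × 2305) = 4.3727e-10
20 log₁₀(4.3727e-10) = -187.18 dB
∠(j157 + 49.7) = arctan(157/49.7) = 72.43°
∠(j157 + 290) = arctan(157/290) = 28.43°
∠(j157 + 350) = arctan(157/350) = 24.16°
∠(j157 + 2300) = arctan(157/2300) = 3.91°
∠H(j157) = − (72.43° + 28.43° + 24.16° + 3.91°) = -128.93°

|H| = -187.2 dB, ∠H = -128.9°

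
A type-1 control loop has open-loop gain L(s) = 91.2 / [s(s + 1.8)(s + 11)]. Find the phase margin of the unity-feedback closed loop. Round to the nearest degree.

Gain crossover: |L(jω)| = 1 at ω ≈ 2.57 rad/s.
∠L(j2.57) = −90° − arctan(2.57/1.8) − arctan(2.57/11) ≈ -158.17°
PM = 180° + (-158.17°) = 21.83°

22°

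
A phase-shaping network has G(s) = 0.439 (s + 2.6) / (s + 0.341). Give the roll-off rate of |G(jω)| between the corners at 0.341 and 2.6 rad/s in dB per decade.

In this band the factors already past their corner are: pole at 0.341; net slope = -20 dB/decade.

-20 dB/decade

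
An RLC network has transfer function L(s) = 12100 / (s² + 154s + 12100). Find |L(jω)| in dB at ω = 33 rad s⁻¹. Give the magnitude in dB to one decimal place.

-0.0 dB

|(j33)² + 154(j33) + 12100| = |11011 + j5082| = 1.213e+04
|L(j33)| = 12100 / 1.213e+04 = 0.99776
20 log₁₀(0.99776) = -0.02 dB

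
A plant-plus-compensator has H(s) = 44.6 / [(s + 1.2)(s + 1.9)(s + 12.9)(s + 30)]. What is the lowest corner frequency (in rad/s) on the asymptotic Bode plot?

Break frequencies occur at each pole and zero magnitude: 1.2 rad/s, 1.9 rad/s, 12.9 rad/s, 30 rad/s.
The lowest is 1.2 rad/s.

1.2 rad/s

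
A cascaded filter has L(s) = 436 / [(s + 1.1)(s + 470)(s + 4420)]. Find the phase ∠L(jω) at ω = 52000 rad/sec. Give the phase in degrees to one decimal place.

-264.6 deg

∠(j52000 + 1.1) = arctan(52000/1.1) = 90.00°
∠(j52000 + 470) = arctan(52000/470) = 89.48°
∠(j52000 + 4420) = arctan(52000/4420) = 85.14°
∠L(j52000) = − (90.00° + 89.48° + 85.14°) = -264.62°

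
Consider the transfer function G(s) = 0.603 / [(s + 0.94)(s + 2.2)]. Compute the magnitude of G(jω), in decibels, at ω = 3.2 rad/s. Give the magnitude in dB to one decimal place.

-26.6 dB

|j3.2 + 0.94| = √(3.2² + 0.94²) = 3.335
|j3.2 + 2.2| = √(3.2² + 2.2²) = 3.883
|G(j3.2)| = 0.603 / (3.335 × 3.883) = 0.046558
20 log₁₀(0.046558) = -26.64 dB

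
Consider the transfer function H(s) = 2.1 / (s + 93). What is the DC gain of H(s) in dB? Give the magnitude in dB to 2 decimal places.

-32.93 dB

H(0) = 2.1 / 93 = 0.022581
20 log₁₀(0.022581) = -32.925 dB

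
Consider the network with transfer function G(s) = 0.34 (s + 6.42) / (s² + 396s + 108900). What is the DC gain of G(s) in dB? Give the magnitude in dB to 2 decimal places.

-93.96 dB

G(0) = 0.34 × 6.42 / 108900 = 2.0044e-05
20 log₁₀(2.0044e-05) = -93.960 dB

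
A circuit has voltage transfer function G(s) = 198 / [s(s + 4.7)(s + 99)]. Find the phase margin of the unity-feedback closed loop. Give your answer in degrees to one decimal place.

84.6°

Gain crossover: |G(jω)| = 1 at ω ≈ 0.424 rad/s.
∠G(j0.424) = −90° − arctan(0.424/4.7) − arctan(0.424/99) ≈ -95.40°
PM = 180° + (-95.40°) = 84.60°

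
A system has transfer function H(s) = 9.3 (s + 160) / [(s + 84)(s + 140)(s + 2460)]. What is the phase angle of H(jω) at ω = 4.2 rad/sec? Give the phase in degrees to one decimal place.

∠(j4.2 + 160) = arctan(4.2/160) = 1.50°
∠(j4.2 + 84) = arctan(4.2/84) = 2.86°
∠(j4.2 + 140) = arctan(4.2/140) = 1.72°
∠(j4.2 + 2460) = arctan(4.2/2460) = 0.10°
∠H(j4.2) = 1.50° − (2.86° + 1.72° + 0.10°) = -3.17°

-3.2°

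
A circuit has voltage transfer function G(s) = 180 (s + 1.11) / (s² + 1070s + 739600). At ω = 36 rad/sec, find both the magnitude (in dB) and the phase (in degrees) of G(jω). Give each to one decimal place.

|G| = -41.1 dB, ∠G = 85.2°

|j36 + 1.11| = √(36² + 1.11²) = 36.02
|(j36)² + 1070(j36) + 739600| = |7.383e+05 + j38520| = 7.393e+05
|G(j36)| = 180 × 36.02 / 7.393e+05 = 0.0087691
20 log₁₀(0.0087691) = -41.14 dB
∠(j36 + 1.11) = arctan(36/1.11) = 88.23°
∠[(j36)² + 1070(j36) + 739600] = ∠[7.383e+05 + j38520] = 2.99°
∠G(j36) = 88.23° − 2.99° = 85.25°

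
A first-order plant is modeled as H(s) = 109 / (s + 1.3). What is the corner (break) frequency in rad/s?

1.3 rad/s

The single real pole at s = −1.3 gives a corner at ω = 1.3 rad/s.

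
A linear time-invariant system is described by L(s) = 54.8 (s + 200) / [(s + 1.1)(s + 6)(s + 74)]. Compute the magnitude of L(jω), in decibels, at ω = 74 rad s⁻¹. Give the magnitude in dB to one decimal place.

|j74 + 200| = √(74² + 200²) = 213.3
|j74 + 1.1| = √(74² + 1.1²) = 74.01
|j74 + 6| = √(74² + 6²) = 74.24
|j74 + 74| = √(74² + 74²) = 104.7
|L(j74)| = 54.8 × 213.3 / (74.01 × 74.24 × 104.7) = 0.020323
20 log₁₀(0.020323) = -33.84 dB

-33.8 dB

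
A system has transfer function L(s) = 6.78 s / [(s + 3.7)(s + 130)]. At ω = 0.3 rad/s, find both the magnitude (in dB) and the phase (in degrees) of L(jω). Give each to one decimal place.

|L| = -47.5 dB, ∠L = 85.2°

|j0.3| = 0.3
|j0.3 + 3.7| = √(0.3² + 3.7²) = 3.712
|j0.3 + 130| = √(0.3² + 130²) = 130
|L(j0.3)| = 6.78 × 0.3 / (3.712 × 130) = 0.0042148
20 log₁₀(0.0042148) = -47.50 dB
∠(j0.3) = 90.00°
∠(j0.3 + 3.7) = arctan(0.3/3.7) = 4.64°
∠(j0.3 + 130) = arctan(0.3/130) = 0.13°
∠L(j0.3) = 90.00° − (4.64° + 0.13°) = 85.23°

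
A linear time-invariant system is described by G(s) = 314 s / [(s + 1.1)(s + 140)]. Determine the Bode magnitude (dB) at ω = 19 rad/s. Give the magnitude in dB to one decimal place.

6.9 dB

|j19| = 19
|j19 + 1.1| = √(19² + 1.1²) = 19.03
|j19 + 140| = √(19² + 140²) = 141.3
|G(j19)| = 314 × 19 / (19.03 × 141.3) = 2.2188
20 log₁₀(2.2188) = 6.92 dB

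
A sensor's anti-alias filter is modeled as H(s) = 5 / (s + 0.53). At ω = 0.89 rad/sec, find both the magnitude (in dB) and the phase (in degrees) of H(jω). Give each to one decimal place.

|H| = 13.7 dB, ∠H = -59.2°

|j0.89 + 0.53| = √(0.89² + 0.53²) = 1.036
|H(j0.89)| = 5 / 1.036 = 4.8269
20 log₁₀(4.8269) = 13.67 dB
∠(j0.89 + 0.53) = arctan(0.89/0.53) = 59.23°
∠H(j0.89) = −59.23° = -59.23°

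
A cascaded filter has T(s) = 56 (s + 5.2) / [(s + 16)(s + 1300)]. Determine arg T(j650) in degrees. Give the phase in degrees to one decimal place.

-25.6°

∠(j650 + 5.2) = arctan(650/5.2) = 89.54°
∠(j650 + 16) = arctan(650/16) = 88.59°
∠(j650 + 1300) = arctan(650/1300) = 26.57°
∠T(j650) = 89.54° − (88.59° + 26.57°) = -25.61°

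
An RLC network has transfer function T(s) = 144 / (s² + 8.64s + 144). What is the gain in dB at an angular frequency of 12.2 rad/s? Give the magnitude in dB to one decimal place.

|(j12.2)² + 8.64(j12.2) + 144| = |-4.84 + j105.41| = 105.5
|T(j12.2)| = 144 / 105.5 = 1.3647
20 log₁₀(1.3647) = 2.70 dB

2.7 dB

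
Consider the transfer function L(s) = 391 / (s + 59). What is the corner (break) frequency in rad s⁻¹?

The single real pole at s = −59 gives a corner at ω = 59 rad s⁻¹.

59 rad s⁻¹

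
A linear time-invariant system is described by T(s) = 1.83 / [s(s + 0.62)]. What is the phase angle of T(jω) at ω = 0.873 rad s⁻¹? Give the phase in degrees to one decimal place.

-144.6°

∠(j0.873 + 0.62) = arctan(0.873/0.62) = 54.62°
∠(j0.873) = 90.00°
∠T(j0.873) = − (54.62° + 90.00°) = -144.62°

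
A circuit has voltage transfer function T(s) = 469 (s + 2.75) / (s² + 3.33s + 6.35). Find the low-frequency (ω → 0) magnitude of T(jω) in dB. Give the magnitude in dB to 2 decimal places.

46.15 dB

T(0) = 469 × 2.75 / 6.35 = 203.11
20 log₁₀(203.11) = 46.155 dB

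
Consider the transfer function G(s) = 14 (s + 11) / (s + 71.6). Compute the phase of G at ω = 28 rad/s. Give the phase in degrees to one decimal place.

∠(j28 + 11) = arctan(28/11) = 68.55°
∠(j28 + 71.6) = arctan(28/71.6) = 21.36°
∠G(j28) = 68.55° − 21.36° = 47.19°

47.2°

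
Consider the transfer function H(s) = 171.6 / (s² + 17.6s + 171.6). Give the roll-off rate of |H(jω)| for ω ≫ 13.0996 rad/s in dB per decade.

With 0 zeros and 2 poles, the high-frequency asymptotic slope is 20 × (0 − 2) = -40 dB/decade.

-40 dB/decade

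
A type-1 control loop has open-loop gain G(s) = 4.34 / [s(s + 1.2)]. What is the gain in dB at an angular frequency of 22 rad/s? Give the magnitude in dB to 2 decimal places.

|j22 + 1.2| = √(22² + 1.2²) = 22.03
|j22| = 22
|G(j22)| = 4.34 / (22.03 × 22) = 0.0089536
20 log₁₀(0.0089536) = -40.960 dB

-40.96 dB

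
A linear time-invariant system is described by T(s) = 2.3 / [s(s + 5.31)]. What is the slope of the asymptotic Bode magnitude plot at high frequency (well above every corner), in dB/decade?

With 0 zeros and 2 poles, the high-frequency asymptotic slope is 20 × (0 − 2) = -40 dB/decade.

-40 dB/decade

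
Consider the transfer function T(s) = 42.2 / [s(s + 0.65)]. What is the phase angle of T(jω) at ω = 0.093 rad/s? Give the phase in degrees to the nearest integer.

-98°

∠(j0.093 + 0.65) = arctan(0.093/0.65) = 8.14°
∠(j0.093) = 90.00°
∠T(j0.093) = − (8.14° + 90.00°) = -98.14°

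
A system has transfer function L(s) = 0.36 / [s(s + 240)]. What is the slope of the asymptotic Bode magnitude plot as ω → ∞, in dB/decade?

With 0 zeros and 2 poles, the high-frequency asymptotic slope is 20 × (0 − 2) = -40 dB/decade.

-40 dB/decade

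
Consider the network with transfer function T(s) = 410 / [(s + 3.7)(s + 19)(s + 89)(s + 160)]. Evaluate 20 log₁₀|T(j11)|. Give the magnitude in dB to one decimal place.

-79.0 dB

|j11 + 3.7| = √(11² + 3.7²) = 11.61
|j11 + 19| = √(11² + 19²) = 21.95
|j11 + 89| = √(11² + 89²) = 89.68
|j11 + 160| = √(11² + 160²) = 160.4
|T(j11)| = 410 / (11.61 × 21.95 × 89.68 × 160.4) = 0.00011188
20 log₁₀(0.00011188) = -79.02 dB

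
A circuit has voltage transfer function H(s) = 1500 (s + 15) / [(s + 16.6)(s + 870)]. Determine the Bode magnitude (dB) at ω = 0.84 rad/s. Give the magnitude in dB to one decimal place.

|j0.84 + 15| = √(0.84² + 15²) = 15.02
|j0.84 + 16.6| = √(0.84² + 16.6²) = 16.62
|j0.84 + 870| = √(0.84² + 870²) = 870
|H(j0.84)| = 1500 × 15.02 / (16.62 × 870) = 1.5584
20 log₁₀(1.5584) = 3.85 dB

3.9 dB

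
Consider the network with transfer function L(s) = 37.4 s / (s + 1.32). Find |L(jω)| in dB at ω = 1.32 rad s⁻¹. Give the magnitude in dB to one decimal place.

28.4 dB

|j1.32| = 1.32
|j1.32 + 1.32| = √(1.32² + 1.32²) = 1.867
|L(j1.32)| = 37.4 × 1.32 / 1.867 = 26.446
20 log₁₀(26.446) = 28.45 dB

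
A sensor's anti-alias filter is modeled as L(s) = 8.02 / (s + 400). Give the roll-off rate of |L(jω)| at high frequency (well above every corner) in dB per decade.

-20 dB/decade

With 0 zeros and 1 pole, the high-frequency asymptotic slope is 20 × (0 − 1) = -20 dB/decade.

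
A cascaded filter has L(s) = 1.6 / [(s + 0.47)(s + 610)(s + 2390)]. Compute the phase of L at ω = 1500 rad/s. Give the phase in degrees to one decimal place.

-190.0°

∠(j1500 + 0.47) = arctan(1500/0.47) = 89.98°
∠(j1500 + 610) = arctan(1500/610) = 67.87°
∠(j1500 + 2390) = arctan(1500/2390) = 32.11°
∠L(j1500) = − (89.98° + 67.87° + 32.11°) = -189.97°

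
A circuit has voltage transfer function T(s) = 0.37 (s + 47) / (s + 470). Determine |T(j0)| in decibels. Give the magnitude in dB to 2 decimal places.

T(0) = 0.37 × 47 / 470 = 0.037
20 log₁₀(0.037) = -28.636 dB

-28.64 dB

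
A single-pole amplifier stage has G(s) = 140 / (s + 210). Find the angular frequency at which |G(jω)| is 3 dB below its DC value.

For a single-pole low-pass, the −3 dB point is at the pole: ω = 210 rad/s.

210 rad/s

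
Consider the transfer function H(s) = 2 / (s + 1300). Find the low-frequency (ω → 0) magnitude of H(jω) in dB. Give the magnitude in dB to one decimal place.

H(0) = 2 / 1300 = 0.0015385
20 log₁₀(0.0015385) = -56.26 dB

-56.3 dB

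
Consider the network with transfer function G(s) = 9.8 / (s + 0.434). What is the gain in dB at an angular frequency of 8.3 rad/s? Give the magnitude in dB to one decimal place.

1.4 dB

|j8.3 + 0.434| = √(8.3² + 0.434²) = 8.311
|G(j8.3)| = 9.8 / 8.311 = 1.1791
20 log₁₀(1.1791) = 1.43 dB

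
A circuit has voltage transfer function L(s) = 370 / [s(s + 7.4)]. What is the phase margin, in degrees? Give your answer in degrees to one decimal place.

Gain crossover: |L(jω)| = 1 at ω ≈ 18.5 rad/sec.
∠L(j18.5) = −90° − arctan(18.5/7.4) ≈ -158.24°
PM = 180° + (-158.24°) = 21.76°

21.8°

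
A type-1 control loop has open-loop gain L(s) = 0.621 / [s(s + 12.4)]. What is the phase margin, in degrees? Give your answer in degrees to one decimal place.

89.8°

Gain crossover: |L(jω)| = 1 at ω ≈ 0.0501 rad s⁻¹.
∠L(j0.0501) = −90° − arctan(0.0501/12.4) ≈ -90.23°
PM = 180° + (-90.23°) = 89.77°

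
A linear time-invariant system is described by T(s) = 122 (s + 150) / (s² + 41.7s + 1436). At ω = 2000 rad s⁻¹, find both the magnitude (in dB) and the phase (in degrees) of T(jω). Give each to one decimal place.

|T| = -24.3 dB, ∠T = -93.1°

|j2000 + 150| = √(2000² + 150²) = 2006
|(j2000)² + 41.7(j2000) + 1436| = |-3.9986e+06 + j83400| = 3.999e+06
|T(j2000)| = 122 × 2006 / 3.999e+06 = 0.06118
20 log₁₀(0.06118) = -24.27 dB
∠(j2000 + 150) = arctan(2000/150) = 85.71°
∠[(j2000)² + 41.7(j2000) + 1436] = ∠[-3.9986e+06 + j83400] = 178.81°
∠T(j2000) = 85.71° − 178.81° = -93.09°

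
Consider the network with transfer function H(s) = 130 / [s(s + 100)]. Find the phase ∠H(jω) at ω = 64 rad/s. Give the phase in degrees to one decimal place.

-122.6 deg

∠(j64 + 100) = arctan(64/100) = 32.62°
∠(j64) = 90.00°
∠H(j64) = − (32.62° + 90.00°) = -122.62°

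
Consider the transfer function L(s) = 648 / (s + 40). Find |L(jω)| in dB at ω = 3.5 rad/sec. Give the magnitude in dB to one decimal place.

|j3.5 + 40| = √(3.5² + 40²) = 40.15
|L(j3.5)| = 648 / 40.15 = 16.138
20 log₁₀(16.138) = 24.16 dB

24.2 dB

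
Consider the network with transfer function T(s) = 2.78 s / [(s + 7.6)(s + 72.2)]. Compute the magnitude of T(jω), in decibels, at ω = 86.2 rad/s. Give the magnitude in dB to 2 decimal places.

|j86.2| = 86.2
|j86.2 + 7.6| = √(86.2² + 7.6²) = 86.53
|j86.2 + 72.2| = √(86.2² + 72.2²) = 112.4
|T(j86.2)| = 2.78 × 86.2 / (86.53 × 112.4) = 0.024628
20 log₁₀(0.024628) = -32.171 dB

-32.17 dB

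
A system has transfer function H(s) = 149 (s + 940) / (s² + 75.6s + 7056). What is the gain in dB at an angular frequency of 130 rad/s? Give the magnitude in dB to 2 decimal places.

20.14 dB

|j130 + 940| = √(130² + 940²) = 948.9
|(j130)² + 75.6(j130) + 7056| = |-9844 + j9828| = 1.391e+04
|H(j130)| = 149 × 948.9 / 1.391e+04 = 10.165
20 log₁₀(10.165) = 20.142 dB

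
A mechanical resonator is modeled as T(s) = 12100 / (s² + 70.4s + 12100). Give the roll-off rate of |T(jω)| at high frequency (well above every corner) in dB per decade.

-40 dB/decade

With 0 zeros and 2 poles, the high-frequency asymptotic slope is 20 × (0 − 2) = -40 dB/decade.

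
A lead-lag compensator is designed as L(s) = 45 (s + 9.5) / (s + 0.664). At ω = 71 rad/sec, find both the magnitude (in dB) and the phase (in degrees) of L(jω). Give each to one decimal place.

|j71 + 9.5| = √(71² + 9.5²) = 71.63
|j71 + 0.664| = √(71² + 0.664²) = 71
|L(j71)| = 45 × 71.63 / 71 = 45.399
20 log₁₀(45.399) = 33.14 dB
∠(j71 + 9.5) = arctan(71/9.5) = 82.38°
∠(j71 + 0.664) = arctan(71/0.664) = 89.46°
∠L(j71) = 82.38° − 89.46° = -7.09°

|L| = 33.1 dB, ∠L = -7.1°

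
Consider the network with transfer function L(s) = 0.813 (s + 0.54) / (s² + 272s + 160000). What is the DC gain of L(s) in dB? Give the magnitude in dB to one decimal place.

L(0) = 0.813 × 0.54 / 160000 = 2.7439e-06
20 log₁₀(2.7439e-06) = -111.23 dB

-111.2 dB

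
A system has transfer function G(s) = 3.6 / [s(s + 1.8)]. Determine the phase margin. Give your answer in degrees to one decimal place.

Gain crossover: |G(jω)| = 1 at ω ≈ 1.53 rad/sec.
∠G(j1.53) = −90° − arctan(1.53/1.8) ≈ -130.28°
PM = 180° + (-130.28°) = 49.72°

49.7 deg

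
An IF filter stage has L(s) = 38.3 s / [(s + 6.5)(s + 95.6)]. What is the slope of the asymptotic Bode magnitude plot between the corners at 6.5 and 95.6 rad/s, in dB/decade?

In this band the factors already past their corner are: 1 differentiator zero, pole at 6.5; net slope = 0 dB/decade.

0 dB/decade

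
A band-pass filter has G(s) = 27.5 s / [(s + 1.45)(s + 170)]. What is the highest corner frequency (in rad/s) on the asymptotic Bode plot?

170 rad/s

Break frequencies occur at each pole and zero magnitude: 1.45 rad/s, 170 rad/s.
The highest is 170 rad/s.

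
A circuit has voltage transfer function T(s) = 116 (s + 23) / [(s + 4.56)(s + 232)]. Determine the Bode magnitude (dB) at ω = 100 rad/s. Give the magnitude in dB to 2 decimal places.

-6.55 dB

|j100 + 23| = √(100² + 23²) = 102.6
|j100 + 4.56| = √(100² + 4.56²) = 100.1
|j100 + 232| = √(100² + 232²) = 252.6
|T(j100)| = 116 × 102.6 / (100.1 × 252.6) = 0.47066
20 log₁₀(0.47066) = -6.546 dB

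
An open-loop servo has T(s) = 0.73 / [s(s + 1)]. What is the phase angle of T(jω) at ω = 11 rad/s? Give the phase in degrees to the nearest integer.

∠(j11 + 1) = arctan(11/1) = 84.81°
∠(j11) = 90.00°
∠T(j11) = − (84.81° + 90.00°) = -174.81°

-175°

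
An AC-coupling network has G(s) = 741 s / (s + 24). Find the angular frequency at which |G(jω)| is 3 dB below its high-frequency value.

24 rad s⁻¹

For a single-pole high-pass, the −3 dB point is at the pole: ω = 24 rad s⁻¹.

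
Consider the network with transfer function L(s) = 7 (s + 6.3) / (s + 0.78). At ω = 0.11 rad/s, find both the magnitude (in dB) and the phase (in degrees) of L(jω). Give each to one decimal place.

|j0.11 + 6.3| = √(0.11² + 6.3²) = 6.301
|j0.11 + 0.78| = √(0.11² + 0.78²) = 0.7877
|L(j0.11)| = 7 × 6.301 / 0.7877 = 55.993
20 log₁₀(55.993) = 34.96 dB
∠(j0.11 + 6.3) = arctan(0.11/6.3) = 1.00°
∠(j0.11 + 0.78) = arctan(0.11/0.78) = 8.03°
∠L(j0.11) = 1.00° − 8.03° = -7.03°

|L| = 35.0 dB, ∠L = -7.0°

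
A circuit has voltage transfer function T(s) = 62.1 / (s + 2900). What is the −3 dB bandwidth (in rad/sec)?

For a single-pole low-pass, the −3 dB point is at the pole: ω = 2900 rad/sec.

2900 rad/sec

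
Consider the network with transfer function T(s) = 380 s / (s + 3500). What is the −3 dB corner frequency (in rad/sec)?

For a single-pole high-pass, the −3 dB point is at the pole: ω = 3500 rad/sec.

3500 rad/sec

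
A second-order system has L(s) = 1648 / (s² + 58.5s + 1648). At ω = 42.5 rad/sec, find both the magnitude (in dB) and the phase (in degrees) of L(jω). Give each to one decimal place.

|(j42.5)² + 58.5(j42.5) + 1648| = |-158.25 + j2486.2| = 2491
|L(j42.5)| = 1648 / 2491 = 0.66151
20 log₁₀(0.66151) = -3.59 dB
∠[(j42.5)² + 58.5(j42.5) + 1648] = ∠[-158.25 + j2486.2] = 93.64°
∠L(j42.5) = −93.64° = -93.64°

|L| = -3.6 dB, ∠L = -93.6°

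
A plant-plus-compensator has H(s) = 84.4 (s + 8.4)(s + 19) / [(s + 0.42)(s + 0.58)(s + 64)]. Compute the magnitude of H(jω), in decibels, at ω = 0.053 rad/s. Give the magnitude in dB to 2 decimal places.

58.63 dB

|j0.053 + 8.4| = √(0.053² + 8.4²) = 8.4
|j0.053 + 19| = √(0.053² + 19²) = 19
|j0.053 + 0.42| = √(0.053² + 0.42²) = 0.4233
|j0.053 + 0.58| = √(0.053² + 0.58²) = 0.5824
|j0.053 + 64| = √(0.053² + 64²) = 64
|H(j0.053)| = 84.4 × 8.4 × 19 / (0.4233 × 0.5824 × 64) = 853.67
20 log₁₀(853.67) = 58.626 dB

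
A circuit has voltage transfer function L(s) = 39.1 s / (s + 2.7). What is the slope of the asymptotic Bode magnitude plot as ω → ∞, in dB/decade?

0 dB/decade

With 1 zero and 1 pole, the high-frequency asymptotic slope is 20 × (1 − 1) = 0 dB/decade.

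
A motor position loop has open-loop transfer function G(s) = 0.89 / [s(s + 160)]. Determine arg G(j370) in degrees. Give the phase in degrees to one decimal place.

∠(j370 + 160) = arctan(370/160) = 66.61°
∠(j370) = 90.00°
∠G(j370) = − (66.61° + 90.00°) = -156.61°

-156.6 deg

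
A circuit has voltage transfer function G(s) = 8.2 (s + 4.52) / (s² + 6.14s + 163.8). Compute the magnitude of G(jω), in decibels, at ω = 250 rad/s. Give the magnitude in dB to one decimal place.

-29.7 dB

|j250 + 4.52| = √(250² + 4.52²) = 250
|(j250)² + 6.14(j250) + 163.8| = |-62336 + j1535| = 6.236e+04
|G(j250)| = 8.2 × 250 / 6.236e+04 = 0.032882
20 log₁₀(0.032882) = -29.66 dB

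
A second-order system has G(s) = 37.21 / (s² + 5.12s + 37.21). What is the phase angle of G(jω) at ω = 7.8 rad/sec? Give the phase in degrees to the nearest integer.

∠[(j7.8)² + 5.12(j7.8) + 37.21] = ∠[-23.63 + j39.936] = 120.61°
∠G(j7.8) = −120.61° = -120.61°

-121°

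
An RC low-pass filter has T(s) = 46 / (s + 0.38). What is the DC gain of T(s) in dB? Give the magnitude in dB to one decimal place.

41.7 dB

T(0) = 46 / 0.38 = 121.05
20 log₁₀(121.05) = 41.66 dB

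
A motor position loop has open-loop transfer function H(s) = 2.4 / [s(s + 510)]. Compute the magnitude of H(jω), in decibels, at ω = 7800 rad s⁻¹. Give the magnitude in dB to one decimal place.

|j7800 + 510| = √(7800² + 510²) = 7817
|j7800| = 7800
|H(j7800)| = 2.4 / (7817 × 7800) = 3.9364e-08
20 log₁₀(3.9364e-08) = -148.10 dB

-148.1 dB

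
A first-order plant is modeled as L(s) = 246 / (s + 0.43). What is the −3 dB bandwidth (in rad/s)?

0.43 rad/s

For a single-pole low-pass, the −3 dB point is at the pole: ω = 0.43 rad/s.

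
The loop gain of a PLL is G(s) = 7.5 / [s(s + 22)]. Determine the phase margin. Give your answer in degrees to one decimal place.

Gain crossover: |G(jω)| = 1 at ω ≈ 0.341 rad/sec.
∠G(j0.341) = −90° − arctan(0.341/22) ≈ -90.89°
PM = 180° + (-90.89°) = 89.11°

89.1°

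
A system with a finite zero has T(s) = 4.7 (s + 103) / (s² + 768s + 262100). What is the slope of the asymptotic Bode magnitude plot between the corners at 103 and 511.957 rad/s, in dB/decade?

In this band the factors already past their corner are: zero at 103; net slope = 20 dB/decade.

20 dB/decade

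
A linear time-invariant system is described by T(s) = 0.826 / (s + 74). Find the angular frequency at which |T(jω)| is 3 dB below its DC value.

74 rad/s

For a single-pole low-pass, the −3 dB point is at the pole: ω = 74 rad/s.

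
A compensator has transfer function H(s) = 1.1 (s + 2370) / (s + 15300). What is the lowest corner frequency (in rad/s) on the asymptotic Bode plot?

2370 rad/s

Break frequencies occur at each pole and zero magnitude: 2370 rad/s, 15300 rad/s.
The lowest is 2370 rad/s.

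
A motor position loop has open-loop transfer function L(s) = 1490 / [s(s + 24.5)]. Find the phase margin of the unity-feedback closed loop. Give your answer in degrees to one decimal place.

Gain crossover: |L(jω)| = 1 at ω ≈ 34.9 rad/sec.
∠L(j34.9) = −90° − arctan(34.9/24.5) ≈ -144.95°
PM = 180° + (-144.95°) = 35.05°

35.0°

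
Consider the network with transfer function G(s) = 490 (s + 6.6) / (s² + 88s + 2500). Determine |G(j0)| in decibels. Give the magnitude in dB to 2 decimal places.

G(0) = 490 × 6.6 / 2500 = 1.2936
20 log₁₀(1.2936) = 2.236 dB

2.24 dB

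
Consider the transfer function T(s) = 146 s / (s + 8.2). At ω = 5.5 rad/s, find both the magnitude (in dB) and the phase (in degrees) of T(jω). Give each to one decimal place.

|T| = 38.2 dB, ∠T = 56.1°

|j5.5| = 5.5
|j5.5 + 8.2| = √(5.5² + 8.2²) = 9.874
|T(j5.5)| = 146 × 5.5 / 9.874 = 81.327
20 log₁₀(81.327) = 38.20 dB
∠(j5.5) = 90.00°
∠(j5.5 + 8.2) = arctan(5.5/8.2) = 33.85°
∠T(j5.5) = 90.00° − 33.85° = 56.15°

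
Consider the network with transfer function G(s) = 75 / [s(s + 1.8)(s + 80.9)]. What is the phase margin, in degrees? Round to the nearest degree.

74°

Gain crossover: |G(jω)| = 1 at ω ≈ 0.496 rad/s.
∠G(j0.496) = −90° − arctan(0.496/1.8) − arctan(0.496/80.9) ≈ -105.77°
PM = 180° + (-105.77°) = 74.23°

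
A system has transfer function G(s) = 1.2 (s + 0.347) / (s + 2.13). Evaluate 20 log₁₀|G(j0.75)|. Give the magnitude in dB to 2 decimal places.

|j0.75 + 0.347| = √(0.75² + 0.347²) = 0.8264
|j0.75 + 2.13| = √(0.75² + 2.13²) = 2.258
|G(j0.75)| = 1.2 × 0.8264 / 2.258 = 0.43914
20 log₁₀(0.43914) = -7.148 dB

-7.15 dB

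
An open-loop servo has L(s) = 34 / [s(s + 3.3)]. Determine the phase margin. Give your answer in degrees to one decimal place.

31.5 deg

Gain crossover: |L(jω)| = 1 at ω ≈ 5.38 rad/s.
∠L(j5.38) = −90° − arctan(5.38/3.3) ≈ -148.50°
PM = 180° + (-148.50°) = 31.50°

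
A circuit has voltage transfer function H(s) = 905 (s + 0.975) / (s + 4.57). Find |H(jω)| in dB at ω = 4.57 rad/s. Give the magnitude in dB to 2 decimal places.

56.32 dB

|j4.57 + 0.975| = √(4.57² + 0.975²) = 4.673
|j4.57 + 4.57| = √(4.57² + 4.57²) = 6.463
|H(j4.57)| = 905 × 4.673 / 6.463 = 654.33
20 log₁₀(654.33) = 56.316 dB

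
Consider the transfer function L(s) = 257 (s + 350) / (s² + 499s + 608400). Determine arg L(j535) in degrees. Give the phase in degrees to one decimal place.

∠(j535 + 350) = arctan(535/350) = 56.81°
∠[(j535)² + 499(j535) + 608400] = ∠[3.2218e+05 + j2.6696e+05] = 39.65°
∠L(j535) = 56.81° − 39.65° = 17.16°

17.2°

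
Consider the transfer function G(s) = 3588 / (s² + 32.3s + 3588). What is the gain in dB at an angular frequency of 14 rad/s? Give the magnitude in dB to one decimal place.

|(j14)² + 32.3(j14) + 3588| = |3392 + j452.2| = 3422
|G(j14)| = 3588 / 3422 = 1.0485
20 log₁₀(1.0485) = 0.41 dB

0.4 dB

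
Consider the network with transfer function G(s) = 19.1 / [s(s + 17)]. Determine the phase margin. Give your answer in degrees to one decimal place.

Gain crossover: |G(jω)| = 1 at ω ≈ 1.12 rad/s.
∠G(j1.12) = −90° − arctan(1.12/17) ≈ -93.77°
PM = 180° + (-93.77°) = 86.23°

86.2°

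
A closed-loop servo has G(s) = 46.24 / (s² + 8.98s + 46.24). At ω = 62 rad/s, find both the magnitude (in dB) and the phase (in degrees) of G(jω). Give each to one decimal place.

|(j62)² + 8.98(j62) + 46.24| = |-3797.8 + j556.76| = 3838
|G(j62)| = 46.24 / 3838 = 0.012047
20 log₁₀(0.012047) = -38.38 dB
∠[(j62)² + 8.98(j62) + 46.24] = ∠[-3797.8 + j556.76] = 171.66°
∠G(j62) = −171.66° = -171.66°

|G| = -38.4 dB, ∠G = -171.7°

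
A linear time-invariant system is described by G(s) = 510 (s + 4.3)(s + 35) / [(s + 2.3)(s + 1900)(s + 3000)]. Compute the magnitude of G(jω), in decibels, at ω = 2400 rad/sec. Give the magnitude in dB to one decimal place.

|j2400 + 4.3| = √(2400² + 4.3²) = 2400
|j2400 + 35| = √(2400² + 35²) = 2400
|j2400 + 2.3| = √(2400² + 2.3²) = 2400
|j2400 + 1900| = √(2400² + 1900²) = 3061
|j2400 + 3000| = √(2400² + 3000²) = 3842
|G(j2400)| = 510 × 2400 × 2400 / (2400 × 3061 × 3842) = 0.10409
20 log₁₀(0.10409) = -19.65 dB

-19.7 dB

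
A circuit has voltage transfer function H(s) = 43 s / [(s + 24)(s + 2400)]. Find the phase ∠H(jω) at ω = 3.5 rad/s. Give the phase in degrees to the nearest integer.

∠(j3.5) = 90.00°
∠(j3.5 + 24) = arctan(3.5/24) = 8.30°
∠(j3.5 + 2400) = arctan(3.5/2400) = 0.08°
∠H(j3.5) = 90.00° − (8.30° + 0.08°) = 81.62°

82°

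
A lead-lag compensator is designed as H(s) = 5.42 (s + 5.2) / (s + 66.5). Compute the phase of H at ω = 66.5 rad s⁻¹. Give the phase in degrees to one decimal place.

40.5°

∠(j66.5 + 5.2) = arctan(66.5/5.2) = 85.53°
∠(j66.5 + 66.5) = arctan(66.5/66.5) = 45.00°
∠H(j66.5) = 85.53° − 45.00° = 40.53°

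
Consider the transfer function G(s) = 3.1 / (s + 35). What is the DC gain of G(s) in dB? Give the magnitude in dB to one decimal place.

-21.1 dB

G(0) = 3.1 / 35 = 0.088571
20 log₁₀(0.088571) = -21.05 dB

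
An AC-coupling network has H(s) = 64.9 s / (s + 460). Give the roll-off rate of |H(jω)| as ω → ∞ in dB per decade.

With 1 zero and 1 pole, the high-frequency asymptotic slope is 20 × (1 − 1) = 0 dB/decade.

0 dB/decade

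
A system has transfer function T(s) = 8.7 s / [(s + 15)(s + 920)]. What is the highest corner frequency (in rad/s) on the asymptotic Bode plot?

Break frequencies occur at each pole and zero magnitude: 15 rad/s, 920 rad/s.
The highest is 920 rad/s.

920 rad/s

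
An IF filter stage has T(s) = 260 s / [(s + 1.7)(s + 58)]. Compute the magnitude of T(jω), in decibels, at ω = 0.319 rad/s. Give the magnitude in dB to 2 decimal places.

-1.65 dB

|j0.319| = 0.319
|j0.319 + 1.7| = √(0.319² + 1.7²) = 1.73
|j0.319 + 58| = √(0.319² + 58²) = 58
|T(j0.319)| = 260 × 0.319 / (1.73 × 58) = 0.82673
20 log₁₀(0.82673) = -1.653 dB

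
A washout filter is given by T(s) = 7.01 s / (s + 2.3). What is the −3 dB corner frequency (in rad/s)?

2.3 rad/s

For a single-pole high-pass, the −3 dB point is at the pole: ω = 2.3 rad/s.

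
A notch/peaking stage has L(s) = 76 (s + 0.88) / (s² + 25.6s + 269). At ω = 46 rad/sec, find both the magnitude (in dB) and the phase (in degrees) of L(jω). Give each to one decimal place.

|L| = 4.1 dB, ∠L = -58.6°

|j46 + 0.88| = √(46² + 0.88²) = 46.01
|(j46)² + 25.6(j46) + 269| = |-1847 + j1177.6| = 2190
|L(j46)| = 76 × 46.01 / 2190 = 1.5963
20 log₁₀(1.5963) = 4.06 dB
∠(j46 + 0.88) = arctan(46/0.88) = 88.90°
∠[(j46)² + 25.6(j46) + 269] = ∠[-1847 + j1177.6] = 147.48°
∠L(j46) = 88.90° − 147.48° = -58.58°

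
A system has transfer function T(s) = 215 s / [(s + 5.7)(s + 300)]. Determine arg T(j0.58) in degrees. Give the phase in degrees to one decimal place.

∠(j0.58) = 90.00°
∠(j0.58 + 5.7) = arctan(0.58/5.7) = 5.81°
∠(j0.58 + 300) = arctan(0.58/300) = 0.11°
∠T(j0.58) = 90.00° − (5.81° + 0.11°) = 84.08°

84.1°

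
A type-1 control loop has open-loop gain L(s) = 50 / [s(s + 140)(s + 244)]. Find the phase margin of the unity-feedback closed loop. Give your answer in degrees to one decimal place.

Gain crossover: |L(jω)| = 1 at ω ≈ 0.00146 rad/sec.
∠L(j0.00146) = −90° − arctan(0.00146/140) − arctan(0.00146/244) ≈ -90.00°
PM = 180° + (-90.00°) = 90.00°

90.0 deg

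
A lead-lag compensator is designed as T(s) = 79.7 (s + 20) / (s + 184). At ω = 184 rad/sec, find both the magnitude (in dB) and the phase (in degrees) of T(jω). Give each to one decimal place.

|j184 + 20| = √(184² + 20²) = 185.1
|j184 + 184| = √(184² + 184²) = 260.2
|T(j184)| = 79.7 × 185.1 / 260.2 = 56.688
20 log₁₀(56.688) = 35.07 dB
∠(j184 + 20) = arctan(184/20) = 83.80°
∠(j184 + 184) = arctan(184/184) = 45.00°
∠T(j184) = 83.80° − 45.00° = 38.80°

|T| = 35.1 dB, ∠T = 38.8 deg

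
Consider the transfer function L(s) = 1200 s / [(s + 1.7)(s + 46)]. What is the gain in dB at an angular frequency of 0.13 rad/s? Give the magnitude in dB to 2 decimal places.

|j0.13| = 0.13
|j0.13 + 1.7| = √(0.13² + 1.7²) = 1.705
|j0.13 + 46| = √(0.13² + 46²) = 46
|L(j0.13)| = 1200 × 0.13 / (1.705 × 46) = 1.9891
20 log₁₀(1.9891) = 5.973 dB

5.97 dB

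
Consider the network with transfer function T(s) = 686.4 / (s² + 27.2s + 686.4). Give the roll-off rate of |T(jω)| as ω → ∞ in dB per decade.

With 0 zeros and 2 poles, the high-frequency asymptotic slope is 20 × (0 − 2) = -40 dB/decade.

-40 dB/decade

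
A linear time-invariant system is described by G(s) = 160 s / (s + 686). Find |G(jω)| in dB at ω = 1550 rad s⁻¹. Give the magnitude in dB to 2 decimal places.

43.31 dB

|j1550| = 1550
|j1550 + 686| = √(1550² + 686²) = 1695
|G(j1550)| = 160 × 1550 / 1695 = 146.31
20 log₁₀(146.31) = 43.306 dB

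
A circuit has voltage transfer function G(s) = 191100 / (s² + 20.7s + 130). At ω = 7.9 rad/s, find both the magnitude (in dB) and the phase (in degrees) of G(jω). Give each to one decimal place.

|(j7.9)² + 20.7(j7.9) + 130| = |67.59 + j163.53| = 176.9
|G(j7.9)| = 191100 / 176.9 = 1080
20 log₁₀(1080) = 60.67 dB
∠[(j7.9)² + 20.7(j7.9) + 130] = ∠[67.59 + j163.53] = 67.54°
∠G(j7.9) = −67.54° = -67.54°

|G| = 60.7 dB, ∠G = -67.5°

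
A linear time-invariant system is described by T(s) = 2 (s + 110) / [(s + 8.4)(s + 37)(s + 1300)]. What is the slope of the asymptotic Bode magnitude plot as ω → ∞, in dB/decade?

-40 dB/decade

With 1 zero and 3 poles, the high-frequency asymptotic slope is 20 × (1 − 3) = -40 dB/decade.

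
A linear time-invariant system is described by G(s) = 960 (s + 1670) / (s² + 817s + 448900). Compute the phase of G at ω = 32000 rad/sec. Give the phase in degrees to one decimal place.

∠(j32000 + 1670) = arctan(32000/1670) = 87.01°
∠[(j32000)² + 817(j32000) + 448900] = ∠[-1.0236e+09 + j2.6144e+07] = 178.54°
∠G(j32000) = 87.01° − 178.54° = -91.52°

-91.5°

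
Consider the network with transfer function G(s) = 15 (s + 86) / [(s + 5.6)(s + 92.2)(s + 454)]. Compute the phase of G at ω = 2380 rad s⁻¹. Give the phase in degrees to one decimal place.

∠(j2380 + 86) = arctan(2380/86) = 87.93°
∠(j2380 + 5.6) = arctan(2380/5.6) = 89.87°
∠(j2380 + 92.2) = arctan(2380/92.2) = 87.78°
∠(j2380 + 454) = arctan(2380/454) = 79.20°
∠G(j2380) = 87.93° − (89.87° + 87.78° + 79.20°) = -168.92°

-168.9°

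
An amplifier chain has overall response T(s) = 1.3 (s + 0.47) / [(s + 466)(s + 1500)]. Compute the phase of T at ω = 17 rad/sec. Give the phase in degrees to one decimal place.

85.7°

∠(j17 + 0.47) = arctan(17/0.47) = 88.42°
∠(j17 + 466) = arctan(17/466) = 2.09°
∠(j17 + 1500) = arctan(17/1500) = 0.65°
∠T(j17) = 88.42° − (2.09° + 0.65°) = 85.68°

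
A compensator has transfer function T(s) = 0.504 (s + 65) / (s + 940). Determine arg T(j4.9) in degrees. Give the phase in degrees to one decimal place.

∠(j4.9 + 65) = arctan(4.9/65) = 4.31°
∠(j4.9 + 940) = arctan(4.9/940) = 0.30°
∠T(j4.9) = 4.31° − 0.30° = 4.01°

4.0°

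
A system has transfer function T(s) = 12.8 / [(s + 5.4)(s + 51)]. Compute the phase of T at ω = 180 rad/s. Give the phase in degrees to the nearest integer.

-162°

∠(j180 + 5.4) = arctan(180/5.4) = 88.28°
∠(j180 + 51) = arctan(180/51) = 74.18°
∠T(j180) = − (88.28° + 74.18°) = -162.46°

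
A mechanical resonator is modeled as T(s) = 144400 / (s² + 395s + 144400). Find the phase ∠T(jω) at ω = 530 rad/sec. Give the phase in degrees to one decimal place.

-123.1°

∠[(j530)² + 395(j530) + 144400] = ∠[-1.365e+05 + j2.0935e+05] = 123.11°
∠T(j530) = −123.11° = -123.11°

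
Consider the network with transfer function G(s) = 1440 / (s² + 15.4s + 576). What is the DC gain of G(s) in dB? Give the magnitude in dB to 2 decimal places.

G(0) = 1440 / 576 = 2.5
20 log₁₀(2.5) = 7.959 dB

7.96 dB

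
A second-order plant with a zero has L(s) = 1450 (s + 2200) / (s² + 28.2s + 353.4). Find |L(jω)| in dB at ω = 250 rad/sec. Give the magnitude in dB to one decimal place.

|j250 + 2200| = √(250² + 2200²) = 2214
|(j250)² + 28.2(j250) + 353.4| = |-62147 + j7050| = 6.255e+04
|L(j250)| = 1450 × 2214 / 6.255e+04 = 51.331
20 log₁₀(51.331) = 34.21 dB

34.2 dB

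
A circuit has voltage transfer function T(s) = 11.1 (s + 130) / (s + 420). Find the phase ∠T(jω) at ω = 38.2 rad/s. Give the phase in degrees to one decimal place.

∠(j38.2 + 130) = arctan(38.2/130) = 16.38°
∠(j38.2 + 420) = arctan(38.2/420) = 5.20°
∠T(j38.2) = 16.38° − 5.20° = 11.18°

11.2°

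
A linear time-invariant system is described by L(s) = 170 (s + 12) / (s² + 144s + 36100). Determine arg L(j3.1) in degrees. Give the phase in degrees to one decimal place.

13.8°

∠(j3.1 + 12) = arctan(3.1/12) = 14.48°
∠[(j3.1)² + 144(j3.1) + 36100] = ∠[36090 + j446.4] = 0.71°
∠L(j3.1) = 14.48° − 0.71° = 13.78°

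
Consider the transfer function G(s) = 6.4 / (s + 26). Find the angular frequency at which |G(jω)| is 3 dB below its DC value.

For a single-pole low-pass, the −3 dB point is at the pole: ω = 26 rad/s.

26 rad/s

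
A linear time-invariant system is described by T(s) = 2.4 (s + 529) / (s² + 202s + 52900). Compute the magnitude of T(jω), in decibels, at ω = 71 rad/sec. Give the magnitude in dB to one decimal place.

|j71 + 529| = √(71² + 529²) = 533.7
|(j71)² + 202(j71) + 52900| = |47859 + j14342| = 4.996e+04
|T(j71)| = 2.4 × 533.7 / 4.996e+04 = 0.025639
20 log₁₀(0.025639) = -31.82 dB

-31.8 dB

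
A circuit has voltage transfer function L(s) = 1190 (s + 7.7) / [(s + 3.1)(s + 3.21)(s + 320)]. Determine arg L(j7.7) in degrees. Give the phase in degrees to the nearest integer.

∠(j7.7 + 7.7) = arctan(7.7/7.7) = 45.00°
∠(j7.7 + 3.1) = arctan(7.7/3.1) = 68.07°
∠(j7.7 + 3.21) = arctan(7.7/3.21) = 67.37°
∠(j7.7 + 320) = arctan(7.7/320) = 1.38°
∠L(j7.7) = 45.00° − (68.07° + 67.37° + 1.38°) = -91.82°

-92°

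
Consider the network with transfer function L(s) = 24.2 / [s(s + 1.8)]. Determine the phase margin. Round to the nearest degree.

21°

Gain crossover: |L(jω)| = 1 at ω ≈ 4.76 rad/s.
∠L(j4.76) = −90° − arctan(4.76/1.8) ≈ -159.28°
PM = 180° + (-159.28°) = 20.72°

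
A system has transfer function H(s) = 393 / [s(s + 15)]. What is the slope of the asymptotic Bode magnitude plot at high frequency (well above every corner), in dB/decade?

With 0 zeros and 2 poles, the high-frequency asymptotic slope is 20 × (0 − 2) = -40 dB/decade.

-40 dB/decade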